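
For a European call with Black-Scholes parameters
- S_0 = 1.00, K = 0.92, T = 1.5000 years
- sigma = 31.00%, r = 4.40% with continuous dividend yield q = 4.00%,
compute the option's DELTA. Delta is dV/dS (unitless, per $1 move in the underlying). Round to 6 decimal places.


Answer: Delta = 0.625967

Derivation:
d1 = 0.4252540941; d2 = 0.0455831840
phi(d1) = 0.3644524986; exp(-qT) = 0.9417645336; exp(-rT) = 0.9361308643
N(d1) = 0.6646742729
Delta = exp(-qT) * N(d1) = 0.9417645336 * 0.6646742729 = 0.625967


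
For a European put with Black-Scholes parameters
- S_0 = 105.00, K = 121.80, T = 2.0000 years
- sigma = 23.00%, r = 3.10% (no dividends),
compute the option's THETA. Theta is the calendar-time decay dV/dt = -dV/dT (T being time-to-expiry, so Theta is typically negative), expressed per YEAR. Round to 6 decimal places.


Answer: Theta = -1.025487

Derivation:
d1 = -0.1030531432; d2 = -0.4283222625
phi(d1) = 0.3968295211; exp(-qT) = 1.0000000000; exp(-rT) = 0.9398828868
Theta = -S*exp(-qT)*phi(d1)*sigma/(2*sqrt(T)) + r*K*exp(-rT)*N(-d2) - q*S*exp(-qT)*N(-d1)
N(-d1) = 0.5410396034; N(-d2) = 0.6657917436; sqrt(T) = 1.4142135624
Term 1 = -105.0000 * 1.0000000000 * 0.3968295211 * 0.2300 / (2 * 1.4142135624) = -3.3882552075
Term 2 = 0.0310 * 121.8000 * 0.9398828868 * 0.6657917436 = 2.3627682671
Term 3 = 0 (no dividend yield, q = 0)
Theta = -3.3882552075 + (2.3627682671) + (0.0000000000) = -1.025487


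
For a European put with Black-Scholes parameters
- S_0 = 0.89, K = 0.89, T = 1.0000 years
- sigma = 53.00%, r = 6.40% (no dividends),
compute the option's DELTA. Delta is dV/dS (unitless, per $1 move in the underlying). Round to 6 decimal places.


Answer: Delta = -0.349839

Derivation:
d1 = 0.3857547170; d2 = -0.1442452830
phi(d1) = 0.3703369974; exp(-qT) = 1.0000000000; exp(-rT) = 0.9380049995
N(-d1) = 0.3498391675
Delta = -exp(-qT) * N(-d1) = -1.0000000000 * 0.3498391675 = -0.349839


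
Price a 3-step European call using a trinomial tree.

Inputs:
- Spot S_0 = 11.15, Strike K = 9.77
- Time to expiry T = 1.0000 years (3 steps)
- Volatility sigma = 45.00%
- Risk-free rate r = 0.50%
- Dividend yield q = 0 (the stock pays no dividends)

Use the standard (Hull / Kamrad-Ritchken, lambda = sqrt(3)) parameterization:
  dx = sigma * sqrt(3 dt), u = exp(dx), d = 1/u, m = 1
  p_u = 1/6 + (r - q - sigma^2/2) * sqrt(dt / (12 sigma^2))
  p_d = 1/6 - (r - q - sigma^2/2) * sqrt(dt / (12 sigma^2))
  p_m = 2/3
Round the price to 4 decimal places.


Answer: Price = V(0,0) = 2.6512

Derivation:
dt = T/N = 0.333333; dx = sigma*sqrt(3*dt) = 0.450000
u = exp(dx) = 1.568312; d = 1/u = 0.637628
p_u = 0.131019, p_m = 0.666667, p_d = 0.202315
Discount per step: exp(-r*dt) = 0.998335
Stock lattice S(k, j) with j the centered position index:
  k=0: S(0,+0) = 11.1500
  k=1: S(1,-1) = 7.1096; S(1,+0) = 11.1500; S(1,+1) = 17.4867
  k=2: S(2,-2) = 4.5333; S(2,-1) = 7.1096; S(2,+0) = 11.1500; S(2,+1) = 17.4867; S(2,+2) = 27.4246
  k=3: S(3,-3) = 2.8905; S(3,-2) = 4.5333; S(3,-1) = 7.1096; S(3,+0) = 11.1500; S(3,+1) = 17.4867; S(3,+2) = 27.4246; S(3,+3) = 43.0103
Terminal payoffs V(N, j) = max(S_T - K, 0):
  V(3,-3) = 0.000000; V(3,-2) = 0.000000; V(3,-1) = 0.000000; V(3,+0) = 1.380000; V(3,+1) = 7.716681; V(3,+2) = 17.654575; V(3,+3) = 33.240295
Backward induction: V(k, j) = exp(-r*dt) * [p_u * V(k+1, j+1) + p_m * V(k+1, j) + p_d * V(k+1, j-1)]
  V(2,-2) = exp(-r*dt) * [p_u*0.000000 + p_m*0.000000 + p_d*0.000000] = 0.000000
  V(2,-1) = exp(-r*dt) * [p_u*1.380000 + p_m*0.000000 + p_d*0.000000] = 0.180504
  V(2,+0) = exp(-r*dt) * [p_u*7.716681 + p_m*1.380000 + p_d*0.000000] = 1.927812
  V(2,+1) = exp(-r*dt) * [p_u*17.654575 + p_m*7.716681 + p_d*1.380000] = 7.723841
  V(2,+2) = exp(-r*dt) * [p_u*33.240295 + p_m*17.654575 + p_d*7.716681] = 17.656557
  V(1,-1) = exp(-r*dt) * [p_u*1.927812 + p_m*0.180504 + p_d*0.000000] = 0.372294
  V(1,+0) = exp(-r*dt) * [p_u*7.723841 + p_m*1.927812 + p_d*0.180504] = 2.329807
  V(1,+1) = exp(-r*dt) * [p_u*17.656557 + p_m*7.723841 + p_d*1.927812] = 7.839511
  V(0,+0) = exp(-r*dt) * [p_u*7.839511 + p_m*2.329807 + p_d*0.372294] = 2.651224


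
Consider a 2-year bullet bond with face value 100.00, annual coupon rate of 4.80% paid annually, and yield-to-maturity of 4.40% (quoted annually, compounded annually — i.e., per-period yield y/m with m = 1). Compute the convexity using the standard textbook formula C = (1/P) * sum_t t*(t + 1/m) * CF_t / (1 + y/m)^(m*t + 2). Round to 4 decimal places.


Answer: Convexity = 5.3374

Derivation:
Coupon per period c = face * coupon_rate / m = 4.800000
Periods per year m = 1; per-period yield y/m = 0.044000
Number of cashflows N = 2
Cashflows (t years, CF_t, discount factor 1/(1+y/m)^(m*t), PV):
  t = 1.0000: CF_t = 4.800000, DF = 0.957854, PV = 4.597701
  t = 2.0000: CF_t = 104.800000, DF = 0.917485, PV = 96.152435
Price P = sum_t PV_t = 100.750136
Convexity numerator sum_t t*(t + 1/m) * CF_t / (1+y/m)^(m*t + 2):
  t = 1.0000: term = 8.436644
  t = 2.0000: term = 529.310536
Convexity = (1/P) * sum = 537.747180 / 100.750136 = 5.337434


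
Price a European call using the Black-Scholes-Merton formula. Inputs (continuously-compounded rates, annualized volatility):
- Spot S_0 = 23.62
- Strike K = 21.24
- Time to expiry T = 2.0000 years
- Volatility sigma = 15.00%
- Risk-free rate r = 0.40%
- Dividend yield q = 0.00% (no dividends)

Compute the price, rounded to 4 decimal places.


Answer: Price = 3.4279

Derivation:
d1 = (ln(S/K) + (r - q + 0.5*sigma^2) * T) / (sigma * sqrt(T)) = 0.64444587
d2 = d1 - sigma * sqrt(T) = 0.43231384
exp(-rT) = 0.99203191; exp(-qT) = 1.00000000
C = S_0 * exp(-qT) * N(d1) - K * exp(-rT) * N(d2)
N(d1) = 0.74035683; N(d2) = 0.66724334
C = 23.6200 * 1.00000000 * 0.74035683 - 21.2400 * 0.99203191 * 0.66724334 = 3.4279


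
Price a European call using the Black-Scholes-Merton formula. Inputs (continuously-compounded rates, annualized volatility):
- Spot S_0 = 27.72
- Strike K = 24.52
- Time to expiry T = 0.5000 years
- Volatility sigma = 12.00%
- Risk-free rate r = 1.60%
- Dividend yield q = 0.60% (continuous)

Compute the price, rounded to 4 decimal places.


Answer: Price = 3.3761

Derivation:
d1 = (ln(S/K) + (r - q + 0.5*sigma^2) * T) / (sigma * sqrt(T)) = 1.54697361
d2 = d1 - sigma * sqrt(T) = 1.46212079
exp(-rT) = 0.99203191; exp(-qT) = 0.99700450
C = S_0 * exp(-qT) * N(d1) - K * exp(-rT) * N(d2)
N(d1) = 0.93906519; N(d2) = 0.92814594
C = 27.7200 * 0.99700450 * 0.93906519 - 24.5200 * 0.99203191 * 0.92814594 = 3.3761


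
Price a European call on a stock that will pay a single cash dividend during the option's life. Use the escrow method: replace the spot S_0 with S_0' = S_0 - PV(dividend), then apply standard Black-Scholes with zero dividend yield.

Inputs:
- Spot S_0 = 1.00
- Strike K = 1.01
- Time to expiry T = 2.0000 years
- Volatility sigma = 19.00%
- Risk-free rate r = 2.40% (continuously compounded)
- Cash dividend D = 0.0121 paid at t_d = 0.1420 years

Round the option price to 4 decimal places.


PV(D) = D * exp(-r * t_d) = 0.0121 * 0.99659780 = 0.01205883
S_0' = S_0 - PV(D) = 1.0000 - 0.01205883 = 0.98794117
d1 = (ln(S_0'/K) + (r + sigma^2/2)*T) / (sigma*sqrt(T)) = 0.23080538
d2 = d1 - sigma*sqrt(T) = -0.03789520
exp(-rT) = 0.95313379
N(d1) = 0.59126700; N(d2) = 0.48488562
C = S_0' * N(d1) - K * exp(-rT) * N(d2) = 0.98794117 * 0.59126700 - 1.0100 * 0.95313379 * 0.48488562 = 0.1174

Answer: Price = 0.1174


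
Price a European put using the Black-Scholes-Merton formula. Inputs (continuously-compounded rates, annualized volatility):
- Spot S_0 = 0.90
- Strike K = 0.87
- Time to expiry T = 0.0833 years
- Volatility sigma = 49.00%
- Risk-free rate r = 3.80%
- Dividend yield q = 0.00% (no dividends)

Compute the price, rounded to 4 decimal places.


Answer: Price = 0.0351

Derivation:
d1 = (ln(S/K) + (r - q + 0.5*sigma^2) * T) / (sigma * sqrt(T)) = 0.33281203
d2 = d1 - sigma * sqrt(T) = 0.19138951
exp(-rT) = 0.99683960; exp(-qT) = 1.00000000
P = K * exp(-rT) * N(-d2) - S_0 * exp(-qT) * N(-d1)
N(-d1) = 0.36963809; N(-d2) = 0.42411022
P = 0.8700 * 0.99683960 * 0.42411022 - 0.9000 * 1.00000000 * 0.36963809 = 0.0351


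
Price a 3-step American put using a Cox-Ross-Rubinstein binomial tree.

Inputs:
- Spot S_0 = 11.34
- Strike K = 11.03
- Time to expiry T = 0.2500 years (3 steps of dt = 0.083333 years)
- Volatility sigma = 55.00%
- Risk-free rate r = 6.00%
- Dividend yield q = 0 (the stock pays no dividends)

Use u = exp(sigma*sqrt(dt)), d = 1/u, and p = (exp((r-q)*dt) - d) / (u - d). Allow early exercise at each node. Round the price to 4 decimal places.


Answer: Price = V(0,0) = 1.1029

Derivation:
dt = T/N = 0.083333
u = exp(sigma*sqrt(dt)) = 1.172070; d = 1/u = 0.853191
p = (exp((r-q)*dt) - d) / (u - d) = 0.476110
Discount per step: exp(-r*dt) = 0.995012
Stock lattice S(k, i) with i counting down-moves:
  k=0: S(0,0) = 11.3400
  k=1: S(1,0) = 13.2913; S(1,1) = 9.6752
  k=2: S(2,0) = 15.5783; S(2,1) = 11.3400; S(2,2) = 8.2548
  k=3: S(3,0) = 18.2589; S(3,1) = 13.2913; S(3,2) = 9.6752; S(3,3) = 7.0429
Terminal payoffs V(N, i) = max(K - S_T, 0):
  V(3,0) = 0.000000; V(3,1) = 0.000000; V(3,2) = 1.354809; V(3,3) = 3.987084
Backward induction: V(k, i) = exp(-r*dt) * [p * V(k+1, i) + (1-p) * V(k+1, i+1)]; then take max(V_cont, immediate exercise) for American.
  V(2,0) = exp(-r*dt) * [p*0.000000 + (1-p)*0.000000] = 0.000000; exercise = 0.000000; V(2,0) = max -> 0.000000
  V(2,1) = exp(-r*dt) * [p*0.000000 + (1-p)*1.354809] = 0.706232; exercise = 0.000000; V(2,1) = max -> 0.706232
  V(2,2) = exp(-r*dt) * [p*1.354809 + (1-p)*3.987084] = 2.720198; exercise = 2.775210; V(2,2) = max -> 2.775210
  V(1,0) = exp(-r*dt) * [p*0.000000 + (1-p)*0.706232] = 0.368143; exercise = 0.000000; V(1,0) = max -> 0.368143
  V(1,1) = exp(-r*dt) * [p*0.706232 + (1-p)*2.775210] = 1.781221; exercise = 1.354809; V(1,1) = max -> 1.781221
  V(0,0) = exp(-r*dt) * [p*0.368143 + (1-p)*1.781221] = 1.102913; exercise = 0.000000; V(0,0) = max -> 1.102913


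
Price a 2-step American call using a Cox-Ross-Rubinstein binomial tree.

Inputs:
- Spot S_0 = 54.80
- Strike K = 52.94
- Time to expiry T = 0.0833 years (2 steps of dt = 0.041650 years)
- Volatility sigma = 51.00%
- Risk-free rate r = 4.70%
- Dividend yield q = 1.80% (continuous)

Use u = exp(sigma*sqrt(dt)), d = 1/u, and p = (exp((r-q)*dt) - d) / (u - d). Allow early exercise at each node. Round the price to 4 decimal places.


Answer: Price = V(0,0) = 4.2593

Derivation:
dt = T/N = 0.041650
u = exp(sigma*sqrt(dt)) = 1.109692; d = 1/u = 0.901151
p = (exp((r-q)*dt) - d) / (u - d) = 0.479798
Discount per step: exp(-r*dt) = 0.998044
Stock lattice S(k, i) with i counting down-moves:
  k=0: S(0,0) = 54.8000
  k=1: S(1,0) = 60.8111; S(1,1) = 49.3831
  k=2: S(2,0) = 67.4816; S(2,1) = 54.8000; S(2,2) = 44.5016
Terminal payoffs V(N, i) = max(S_T - K, 0):
  V(2,0) = 14.541614; V(2,1) = 1.860000; V(2,2) = 0.000000
Backward induction: V(k, i) = exp(-r*dt) * [p * V(k+1, i) + (1-p) * V(k+1, i+1)]; then take max(V_cont, immediate exercise) for American.
  V(1,0) = exp(-r*dt) * [p*14.541614 + (1-p)*1.860000] = 7.929079; exercise = 7.871121; V(1,0) = max -> 7.929079
  V(1,1) = exp(-r*dt) * [p*1.860000 + (1-p)*0.000000] = 0.890679; exercise = 0.000000; V(1,1) = max -> 0.890679
  V(0,0) = exp(-r*dt) * [p*7.929079 + (1-p)*0.890679] = 4.259345; exercise = 1.860000; V(0,0) = max -> 4.259345


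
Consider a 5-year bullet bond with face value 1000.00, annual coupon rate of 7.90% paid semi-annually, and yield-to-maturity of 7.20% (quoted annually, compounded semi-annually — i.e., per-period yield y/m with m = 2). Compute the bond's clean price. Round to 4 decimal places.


Coupon per period c = face * coupon_rate / m = 39.500000
Periods per year m = 2; per-period yield y/m = 0.036000
Number of cashflows N = 10
Cashflows (t years, CF_t, discount factor 1/(1+y/m)^(m*t), PV):
  t = 0.5000: CF_t = 39.500000, DF = 0.965251, PV = 38.127413
  t = 1.0000: CF_t = 39.500000, DF = 0.931709, PV = 36.802522
  t = 1.5000: CF_t = 39.500000, DF = 0.899333, PV = 35.523670
  t = 2.0000: CF_t = 39.500000, DF = 0.868082, PV = 34.289257
  t = 2.5000: CF_t = 39.500000, DF = 0.837917, PV = 33.097738
  t = 3.0000: CF_t = 39.500000, DF = 0.808801, PV = 31.947624
  t = 3.5000: CF_t = 39.500000, DF = 0.780696, PV = 30.837475
  t = 4.0000: CF_t = 39.500000, DF = 0.753567, PV = 29.765902
  t = 4.5000: CF_t = 39.500000, DF = 0.727381, PV = 28.731566
  t = 5.0000: CF_t = 1039.500000, DF = 0.702106, PV = 729.838786
Price P = sum_t PV_t = 1028.961954

Answer: Price = 1028.9620


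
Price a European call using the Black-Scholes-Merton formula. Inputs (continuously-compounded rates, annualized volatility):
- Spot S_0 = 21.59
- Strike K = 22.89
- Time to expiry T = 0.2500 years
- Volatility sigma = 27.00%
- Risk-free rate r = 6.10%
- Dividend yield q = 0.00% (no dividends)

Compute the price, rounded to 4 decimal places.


d1 = (ln(S/K) + (r - q + 0.5*sigma^2) * T) / (sigma * sqrt(T)) = -0.25264733
d2 = d1 - sigma * sqrt(T) = -0.38764733
exp(-rT) = 0.98486569; exp(-qT) = 1.00000000
C = S_0 * exp(-qT) * N(d1) - K * exp(-rT) * N(d2)
N(d1) = 0.40027038; N(d2) = 0.34913852
C = 21.5900 * 1.00000000 * 0.40027038 - 22.8900 * 0.98486569 * 0.34913852 = 0.7710

Answer: Price = 0.7710


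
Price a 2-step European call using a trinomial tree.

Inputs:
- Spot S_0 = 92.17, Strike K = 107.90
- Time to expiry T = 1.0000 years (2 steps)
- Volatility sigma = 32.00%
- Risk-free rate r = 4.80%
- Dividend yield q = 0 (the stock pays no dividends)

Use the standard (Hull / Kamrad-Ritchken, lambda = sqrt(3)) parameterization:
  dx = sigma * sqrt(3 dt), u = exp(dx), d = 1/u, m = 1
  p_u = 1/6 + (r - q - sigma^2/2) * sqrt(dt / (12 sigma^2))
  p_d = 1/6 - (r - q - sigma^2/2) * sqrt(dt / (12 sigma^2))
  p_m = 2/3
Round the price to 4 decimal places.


Answer: Price = V(0,0) = 8.3881

Derivation:
dt = T/N = 0.500000; dx = sigma*sqrt(3*dt) = 0.391918
u = exp(dx) = 1.479817; d = 1/u = 0.675759
p_u = 0.164625, p_m = 0.666667, p_d = 0.168708
Discount per step: exp(-r*dt) = 0.976286
Stock lattice S(k, j) with j the centered position index:
  k=0: S(0,+0) = 92.1700
  k=1: S(1,-1) = 62.2847; S(1,+0) = 92.1700; S(1,+1) = 136.3947
  k=2: S(2,-2) = 42.0895; S(2,-1) = 62.2847; S(2,+0) = 92.1700; S(2,+1) = 136.3947; S(2,+2) = 201.8392
Terminal payoffs V(N, j) = max(S_T - K, 0):
  V(2,-2) = 0.000000; V(2,-1) = 0.000000; V(2,+0) = 0.000000; V(2,+1) = 28.494723; V(2,+2) = 93.939215
Backward induction: V(k, j) = exp(-r*dt) * [p_u * V(k+1, j+1) + p_m * V(k+1, j) + p_d * V(k+1, j-1)]
  V(1,-1) = exp(-r*dt) * [p_u*0.000000 + p_m*0.000000 + p_d*0.000000] = 0.000000
  V(1,+0) = exp(-r*dt) * [p_u*28.494723 + p_m*0.000000 + p_d*0.000000] = 4.579713
  V(1,+1) = exp(-r*dt) * [p_u*93.939215 + p_m*28.494723 + p_d*0.000000] = 33.644041
  V(0,+0) = exp(-r*dt) * [p_u*33.644041 + p_m*4.579713 + p_d*0.000000] = 8.388058


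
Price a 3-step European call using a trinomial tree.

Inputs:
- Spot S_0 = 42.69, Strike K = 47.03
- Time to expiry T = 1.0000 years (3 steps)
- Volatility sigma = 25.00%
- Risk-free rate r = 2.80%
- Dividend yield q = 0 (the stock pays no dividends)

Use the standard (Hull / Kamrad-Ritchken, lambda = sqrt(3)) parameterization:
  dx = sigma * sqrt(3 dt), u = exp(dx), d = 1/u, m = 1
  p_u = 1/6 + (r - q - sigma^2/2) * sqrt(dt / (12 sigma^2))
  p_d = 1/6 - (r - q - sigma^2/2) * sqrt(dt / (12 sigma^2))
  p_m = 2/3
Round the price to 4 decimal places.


dt = T/N = 0.333333; dx = sigma*sqrt(3*dt) = 0.250000
u = exp(dx) = 1.284025; d = 1/u = 0.778801
p_u = 0.164500, p_m = 0.666667, p_d = 0.168833
Discount per step: exp(-r*dt) = 0.990710
Stock lattice S(k, j) with j the centered position index:
  k=0: S(0,+0) = 42.6900
  k=1: S(1,-1) = 33.2470; S(1,+0) = 42.6900; S(1,+1) = 54.8150
  k=2: S(2,-2) = 25.8928; S(2,-1) = 33.2470; S(2,+0) = 42.6900; S(2,+1) = 54.8150; S(2,+2) = 70.3839
  k=3: S(3,-3) = 20.1653; S(3,-2) = 25.8928; S(3,-1) = 33.2470; S(3,+0) = 42.6900; S(3,+1) = 54.8150; S(3,+2) = 70.3839; S(3,+3) = 90.3747
Terminal payoffs V(N, j) = max(S_T - K, 0):
  V(3,-3) = 0.000000; V(3,-2) = 0.000000; V(3,-1) = 0.000000; V(3,+0) = 0.000000; V(3,+1) = 7.785045; V(3,+2) = 23.353911; V(3,+3) = 43.344731
Backward induction: V(k, j) = exp(-r*dt) * [p_u * V(k+1, j+1) + p_m * V(k+1, j) + p_d * V(k+1, j-1)]
  V(2,-2) = exp(-r*dt) * [p_u*0.000000 + p_m*0.000000 + p_d*0.000000] = 0.000000
  V(2,-1) = exp(-r*dt) * [p_u*0.000000 + p_m*0.000000 + p_d*0.000000] = 0.000000
  V(2,+0) = exp(-r*dt) * [p_u*7.785045 + p_m*0.000000 + p_d*0.000000] = 1.268743
  V(2,+1) = exp(-r*dt) * [p_u*23.353911 + p_m*7.785045 + p_d*0.000000] = 8.947844
  V(2,+2) = exp(-r*dt) * [p_u*43.344731 + p_m*23.353911 + p_d*7.785045] = 23.790771
  V(1,-1) = exp(-r*dt) * [p_u*1.268743 + p_m*0.000000 + p_d*0.000000] = 0.206769
  V(1,+0) = exp(-r*dt) * [p_u*8.947844 + p_m*1.268743 + p_d*0.000000] = 2.296217
  V(1,+1) = exp(-r*dt) * [p_u*23.790771 + p_m*8.947844 + p_d*1.268743] = 9.999254
  V(0,+0) = exp(-r*dt) * [p_u*9.999254 + p_m*2.296217 + p_d*0.206769] = 3.180772

Answer: Price = V(0,0) = 3.1808


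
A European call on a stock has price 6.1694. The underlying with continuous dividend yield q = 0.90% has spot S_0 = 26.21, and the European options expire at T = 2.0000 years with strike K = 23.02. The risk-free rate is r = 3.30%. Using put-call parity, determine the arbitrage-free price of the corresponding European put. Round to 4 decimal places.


Answer: Put price = 1.9767

Derivation:
Put-call parity: C - P = S_0 * exp(-qT) - K * exp(-rT).
S_0 * exp(-qT) = 26.2100 * 0.98216103 = 25.74244066
K * exp(-rT) = 23.0200 * 0.93613086 = 21.54973250
P = C - S*exp(-qT) + K*exp(-rT)
P = 6.1694 - 25.74244066 + 21.54973250 = 1.9767


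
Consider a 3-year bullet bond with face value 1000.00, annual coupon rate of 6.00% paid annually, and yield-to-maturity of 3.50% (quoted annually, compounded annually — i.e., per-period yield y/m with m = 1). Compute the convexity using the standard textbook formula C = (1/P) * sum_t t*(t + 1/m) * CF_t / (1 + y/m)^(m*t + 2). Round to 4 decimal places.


Coupon per period c = face * coupon_rate / m = 60.000000
Periods per year m = 1; per-period yield y/m = 0.035000
Number of cashflows N = 3
Cashflows (t years, CF_t, discount factor 1/(1+y/m)^(m*t), PV):
  t = 1.0000: CF_t = 60.000000, DF = 0.966184, PV = 57.971014
  t = 2.0000: CF_t = 60.000000, DF = 0.933511, PV = 56.010642
  t = 3.0000: CF_t = 1060.000000, DF = 0.901943, PV = 956.059268
Price P = sum_t PV_t = 1070.040925
Convexity numerator sum_t t*(t + 1/m) * CF_t / (1+y/m)^(m*t + 2):
  t = 1.0000: term = 108.233125
  t = 2.0000: term = 313.719202
  t = 3.0000: term = 10709.898682
Convexity = (1/P) * sum = 11131.851009 / 1070.040925 = 10.403201

Answer: Convexity = 10.4032


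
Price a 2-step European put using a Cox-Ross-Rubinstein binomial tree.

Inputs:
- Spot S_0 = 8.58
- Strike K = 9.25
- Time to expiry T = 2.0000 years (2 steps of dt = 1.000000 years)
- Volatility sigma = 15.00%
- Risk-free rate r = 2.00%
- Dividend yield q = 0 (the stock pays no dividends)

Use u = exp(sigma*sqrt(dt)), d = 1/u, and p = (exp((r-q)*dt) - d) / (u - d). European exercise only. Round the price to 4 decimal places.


Answer: Price = V(0,0) = 0.9358

Derivation:
dt = T/N = 1.000000
u = exp(sigma*sqrt(dt)) = 1.161834; d = 1/u = 0.860708
p = (exp((r-q)*dt) - d) / (u - d) = 0.529656
Discount per step: exp(-r*dt) = 0.980199
Stock lattice S(k, i) with i counting down-moves:
  k=0: S(0,0) = 8.5800
  k=1: S(1,0) = 9.9685; S(1,1) = 7.3849
  k=2: S(2,0) = 11.5818; S(2,1) = 8.5800; S(2,2) = 6.3562
Terminal payoffs V(N, i) = max(K - S_T, 0):
  V(2,0) = 0.000000; V(2,1) = 0.670000; V(2,2) = 2.893780
Backward induction: V(k, i) = exp(-r*dt) * [p * V(k+1, i) + (1-p) * V(k+1, i+1)].
  V(1,0) = exp(-r*dt) * [p*0.000000 + (1-p)*0.670000] = 0.308890
  V(1,1) = exp(-r*dt) * [p*0.670000 + (1-p)*2.893780] = 1.681963
  V(0,0) = exp(-r*dt) * [p*0.308890 + (1-p)*1.681963] = 0.935802


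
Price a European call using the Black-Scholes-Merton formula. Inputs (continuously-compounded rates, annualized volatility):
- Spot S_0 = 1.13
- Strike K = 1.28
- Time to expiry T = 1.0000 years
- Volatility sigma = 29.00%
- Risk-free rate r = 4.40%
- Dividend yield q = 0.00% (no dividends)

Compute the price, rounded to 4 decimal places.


d1 = (ln(S/K) + (r - q + 0.5*sigma^2) * T) / (sigma * sqrt(T)) = -0.13307740
d2 = d1 - sigma * sqrt(T) = -0.42307740
exp(-rT) = 0.95695396; exp(-qT) = 1.00000000
C = S_0 * exp(-qT) * N(d1) - K * exp(-rT) * N(d2)
N(d1) = 0.44706609; N(d2) = 0.33611940
C = 1.1300 * 1.00000000 * 0.44706609 - 1.2800 * 0.95695396 * 0.33611940 = 0.0935

Answer: Price = 0.0935


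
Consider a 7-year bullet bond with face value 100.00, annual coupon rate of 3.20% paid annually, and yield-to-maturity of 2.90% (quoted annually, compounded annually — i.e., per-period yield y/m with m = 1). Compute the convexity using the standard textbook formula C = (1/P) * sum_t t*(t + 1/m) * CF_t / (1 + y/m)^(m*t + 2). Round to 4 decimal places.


Coupon per period c = face * coupon_rate / m = 3.200000
Periods per year m = 1; per-period yield y/m = 0.029000
Number of cashflows N = 7
Cashflows (t years, CF_t, discount factor 1/(1+y/m)^(m*t), PV):
  t = 1.0000: CF_t = 3.200000, DF = 0.971817, PV = 3.109815
  t = 2.0000: CF_t = 3.200000, DF = 0.944429, PV = 3.022172
  t = 3.0000: CF_t = 3.200000, DF = 0.917812, PV = 2.936999
  t = 4.0000: CF_t = 3.200000, DF = 0.891946, PV = 2.854227
  t = 5.0000: CF_t = 3.200000, DF = 0.866808, PV = 2.773787
  t = 6.0000: CF_t = 3.200000, DF = 0.842379, PV = 2.695614
  t = 7.0000: CF_t = 103.200000, DF = 0.818639, PV = 84.483534
Price P = sum_t PV_t = 101.876149
Convexity numerator sum_t t*(t + 1/m) * CF_t / (1+y/m)^(m*t + 2):
  t = 1.0000: term = 5.873999
  t = 2.0000: term = 17.125361
  t = 3.0000: term = 33.285444
  t = 4.0000: term = 53.912283
  t = 5.0000: term = 78.589334
  t = 6.0000: term = 106.924264
  t = 7.0000: term = 4468.166534
Convexity = (1/P) * sum = 4763.877219 / 101.876149 = 46.761457

Answer: Convexity = 46.7615


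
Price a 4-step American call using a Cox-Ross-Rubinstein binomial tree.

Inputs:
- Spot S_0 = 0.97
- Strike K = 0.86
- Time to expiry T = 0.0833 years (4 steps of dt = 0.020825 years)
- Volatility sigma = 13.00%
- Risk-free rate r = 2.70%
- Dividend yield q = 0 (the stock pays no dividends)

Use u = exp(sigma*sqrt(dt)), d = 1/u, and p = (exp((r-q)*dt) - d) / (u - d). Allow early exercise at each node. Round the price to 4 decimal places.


Answer: Price = V(0,0) = 0.1119

Derivation:
dt = T/N = 0.020825
u = exp(sigma*sqrt(dt)) = 1.018937; d = 1/u = 0.981415
p = (exp((r-q)*dt) - d) / (u - d) = 0.510299
Discount per step: exp(-r*dt) = 0.999438
Stock lattice S(k, i) with i counting down-moves:
  k=0: S(0,0) = 0.9700
  k=1: S(1,0) = 0.9884; S(1,1) = 0.9520
  k=2: S(2,0) = 1.0071; S(2,1) = 0.9700; S(2,2) = 0.9343
  k=3: S(3,0) = 1.0262; S(3,1) = 0.9884; S(3,2) = 0.9520; S(3,3) = 0.9169
  k=4: S(4,0) = 1.0456; S(4,1) = 1.0071; S(4,2) = 0.9700; S(4,3) = 0.9343; S(4,4) = 0.8999
Terminal payoffs V(N, i) = max(S_T - K, 0):
  V(4,0) = 0.185590; V(4,1) = 0.147086; V(4,2) = 0.110000; V(4,3) = 0.074280; V(4,4) = 0.039875
Backward induction: V(k, i) = exp(-r*dt) * [p * V(k+1, i) + (1-p) * V(k+1, i+1)]; then take max(V_cont, immediate exercise) for American.
  V(3,0) = exp(-r*dt) * [p*0.185590 + (1-p)*0.147086] = 0.166641; exercise = 0.166157; V(3,0) = max -> 0.166641
  V(3,1) = exp(-r*dt) * [p*0.147086 + (1-p)*0.110000] = 0.128853; exercise = 0.128369; V(3,1) = max -> 0.128853
  V(3,2) = exp(-r*dt) * [p*0.110000 + (1-p)*0.074280] = 0.092456; exercise = 0.091972; V(3,2) = max -> 0.092456
  V(3,3) = exp(-r*dt) * [p*0.074280 + (1-p)*0.039875] = 0.057399; exercise = 0.056916; V(3,3) = max -> 0.057399
  V(2,0) = exp(-r*dt) * [p*0.166641 + (1-p)*0.128853] = 0.148053; exercise = 0.147086; V(2,0) = max -> 0.148053
  V(2,1) = exp(-r*dt) * [p*0.128853 + (1-p)*0.092456] = 0.110967; exercise = 0.110000; V(2,1) = max -> 0.110967
  V(2,2) = exp(-r*dt) * [p*0.092456 + (1-p)*0.057399] = 0.075246; exercise = 0.074280; V(2,2) = max -> 0.075246
  V(1,0) = exp(-r*dt) * [p*0.148053 + (1-p)*0.110967] = 0.129819; exercise = 0.128369; V(1,0) = max -> 0.129819
  V(1,1) = exp(-r*dt) * [p*0.110967 + (1-p)*0.075246] = 0.093422; exercise = 0.091972; V(1,1) = max -> 0.093422
  V(0,0) = exp(-r*dt) * [p*0.129819 + (1-p)*0.093422] = 0.111932; exercise = 0.110000; V(0,0) = max -> 0.111932


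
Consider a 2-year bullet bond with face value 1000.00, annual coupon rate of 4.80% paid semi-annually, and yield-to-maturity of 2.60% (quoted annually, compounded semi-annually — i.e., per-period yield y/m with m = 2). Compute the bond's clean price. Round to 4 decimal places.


Answer: Price = 1042.6064

Derivation:
Coupon per period c = face * coupon_rate / m = 24.000000
Periods per year m = 2; per-period yield y/m = 0.013000
Number of cashflows N = 4
Cashflows (t years, CF_t, discount factor 1/(1+y/m)^(m*t), PV):
  t = 0.5000: CF_t = 24.000000, DF = 0.987167, PV = 23.692004
  t = 1.0000: CF_t = 24.000000, DF = 0.974498, PV = 23.387960
  t = 1.5000: CF_t = 24.000000, DF = 0.961992, PV = 23.087819
  t = 2.0000: CF_t = 1024.000000, DF = 0.949647, PV = 972.438568
Price P = sum_t PV_t = 1042.606351


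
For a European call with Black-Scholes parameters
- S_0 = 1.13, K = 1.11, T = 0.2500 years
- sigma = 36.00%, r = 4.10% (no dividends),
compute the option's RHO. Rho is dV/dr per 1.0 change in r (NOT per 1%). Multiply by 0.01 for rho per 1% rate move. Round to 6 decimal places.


d1 = 0.2461534300; d2 = 0.0661534300
phi(d1) = 0.3870372688; exp(-qT) = 1.0000000000; exp(-rT) = 0.9898023522
N(d2) = 0.5263721635
Rho = K*T*exp(-rT)*N(d2) = 1.1100 * 0.2500 * 0.9898023522 * 0.5263721635 = 0.144579

Answer: Rho = 0.144579


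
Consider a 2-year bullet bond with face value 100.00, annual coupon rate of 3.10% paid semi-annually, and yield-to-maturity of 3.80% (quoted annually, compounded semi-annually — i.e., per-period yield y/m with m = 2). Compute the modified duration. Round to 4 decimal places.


Answer: Modified duration = 1.9179

Derivation:
Coupon per period c = face * coupon_rate / m = 1.550000
Periods per year m = 2; per-period yield y/m = 0.019000
Number of cashflows N = 4
Cashflows (t years, CF_t, discount factor 1/(1+y/m)^(m*t), PV):
  t = 0.5000: CF_t = 1.550000, DF = 0.981354, PV = 1.521099
  t = 1.0000: CF_t = 1.550000, DF = 0.963056, PV = 1.492737
  t = 1.5000: CF_t = 1.550000, DF = 0.945099, PV = 1.464904
  t = 2.0000: CF_t = 101.550000, DF = 0.927477, PV = 94.185314
Price P = sum_t PV_t = 98.664055
First compute Macaulay numerator sum_t t * PV_t:
  t * PV_t at t = 0.5000: 0.760550
  t * PV_t at t = 1.0000: 1.492737
  t * PV_t at t = 1.5000: 2.197356
  t * PV_t at t = 2.0000: 188.370629
Macaulay duration D = 192.821271 / 98.664055 = 1.954321
Modified duration = D / (1 + y/m) = 1.954321 / (1 + 0.019000) = 1.917882


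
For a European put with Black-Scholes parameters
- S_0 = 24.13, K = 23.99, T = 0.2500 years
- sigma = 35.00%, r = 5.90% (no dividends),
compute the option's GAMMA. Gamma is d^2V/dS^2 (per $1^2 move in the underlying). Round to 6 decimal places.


Answer: Gamma = 0.092509

Derivation:
d1 = 0.2050360159; d2 = 0.0300360159
phi(d1) = 0.3906440791; exp(-qT) = 1.0000000000; exp(-rT) = 0.9853582484
Gamma = exp(-qT) * phi(d1) / (S * sigma * sqrt(T)) = 1.0000000000 * 0.3906440791 / (24.1300 * 0.3500 * 0.5000000000) = 0.092509


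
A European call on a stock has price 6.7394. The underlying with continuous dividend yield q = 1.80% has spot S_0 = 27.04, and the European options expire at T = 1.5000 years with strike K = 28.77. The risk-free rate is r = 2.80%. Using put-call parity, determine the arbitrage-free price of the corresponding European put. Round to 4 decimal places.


Answer: Put price = 8.0064

Derivation:
Put-call parity: C - P = S_0 * exp(-qT) - K * exp(-rT).
S_0 * exp(-qT) = 27.0400 * 0.97336124 = 26.31968797
K * exp(-rT) = 28.7700 * 0.95886978 = 27.58668359
P = C - S*exp(-qT) + K*exp(-rT)
P = 6.7394 - 26.31968797 + 27.58668359 = 8.0064


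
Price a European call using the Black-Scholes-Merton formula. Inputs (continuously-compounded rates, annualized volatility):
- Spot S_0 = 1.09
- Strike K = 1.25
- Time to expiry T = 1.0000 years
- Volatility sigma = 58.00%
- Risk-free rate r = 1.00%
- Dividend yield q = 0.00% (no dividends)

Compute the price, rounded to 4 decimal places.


d1 = (ln(S/K) + (r - q + 0.5*sigma^2) * T) / (sigma * sqrt(T)) = 0.07109335
d2 = d1 - sigma * sqrt(T) = -0.50890665
exp(-rT) = 0.99004983; exp(-qT) = 1.00000000
C = S_0 * exp(-qT) * N(d1) - K * exp(-rT) * N(d2)
N(d1) = 0.52833827; N(d2) = 0.30540883
C = 1.0900 * 1.00000000 * 0.52833827 - 1.2500 * 0.99004983 * 0.30540883 = 0.1979

Answer: Price = 0.1979


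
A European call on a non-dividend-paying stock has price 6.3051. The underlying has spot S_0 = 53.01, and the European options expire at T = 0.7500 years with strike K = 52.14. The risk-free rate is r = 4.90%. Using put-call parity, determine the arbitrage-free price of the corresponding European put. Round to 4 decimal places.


Answer: Put price = 3.5537

Derivation:
Put-call parity: C - P = S_0 * exp(-qT) - K * exp(-rT).
S_0 * exp(-qT) = 53.0100 * 1.00000000 = 53.01000000
K * exp(-rT) = 52.1400 * 0.96391708 = 50.25863679
P = C - S*exp(-qT) + K*exp(-rT)
P = 6.3051 - 53.01000000 + 50.25863679 = 3.5537


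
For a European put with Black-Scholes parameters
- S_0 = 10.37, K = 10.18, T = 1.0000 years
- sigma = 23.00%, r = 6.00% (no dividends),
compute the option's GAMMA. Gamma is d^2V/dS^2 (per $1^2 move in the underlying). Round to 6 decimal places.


Answer: Gamma = 0.150729

Derivation:
d1 = 0.4562696136; d2 = 0.2262696136
phi(d1) = 0.3595041661; exp(-qT) = 1.0000000000; exp(-rT) = 0.9417645336
Gamma = exp(-qT) * phi(d1) / (S * sigma * sqrt(T)) = 1.0000000000 * 0.3595041661 / (10.3700 * 0.2300 * 1.0000000000) = 0.150729


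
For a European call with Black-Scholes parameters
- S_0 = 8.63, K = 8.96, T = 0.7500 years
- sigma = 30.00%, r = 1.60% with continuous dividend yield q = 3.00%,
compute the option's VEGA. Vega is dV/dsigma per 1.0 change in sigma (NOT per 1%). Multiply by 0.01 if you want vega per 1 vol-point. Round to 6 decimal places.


Answer: Vega = 2.910880

Derivation:
d1 = -0.0549472792; d2 = -0.3147549003
phi(d1) = 0.3983404908; exp(-qT) = 0.9777512372; exp(-rT) = 0.9880717129
Vega = S * exp(-qT) * phi(d1) * sqrt(T) = 8.6300 * 0.9777512372 * 0.3983404908 * 0.8660254038 = 2.910880


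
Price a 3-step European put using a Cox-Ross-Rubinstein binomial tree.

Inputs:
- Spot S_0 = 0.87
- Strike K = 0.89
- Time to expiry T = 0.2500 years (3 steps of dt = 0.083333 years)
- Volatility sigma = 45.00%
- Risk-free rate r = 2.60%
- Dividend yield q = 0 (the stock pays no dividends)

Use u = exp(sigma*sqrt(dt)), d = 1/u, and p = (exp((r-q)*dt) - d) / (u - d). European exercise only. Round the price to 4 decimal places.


dt = T/N = 0.083333
u = exp(sigma*sqrt(dt)) = 1.138719; d = 1/u = 0.878180
p = (exp((r-q)*dt) - d) / (u - d) = 0.475895
Discount per step: exp(-r*dt) = 0.997836
Stock lattice S(k, i) with i counting down-moves:
  k=0: S(0,0) = 0.8700
  k=1: S(1,0) = 0.9907; S(1,1) = 0.7640
  k=2: S(2,0) = 1.1281; S(2,1) = 0.8700; S(2,2) = 0.6709
  k=3: S(3,0) = 1.2846; S(3,1) = 0.9907; S(3,2) = 0.7640; S(3,3) = 0.5892
Terminal payoffs V(N, i) = max(K - S_T, 0):
  V(3,0) = 0.000000; V(3,1) = 0.000000; V(3,2) = 0.125983; V(3,3) = 0.300791
Backward induction: V(k, i) = exp(-r*dt) * [p * V(k+1, i) + (1-p) * V(k+1, i+1)].
  V(2,0) = exp(-r*dt) * [p*0.000000 + (1-p)*0.000000] = 0.000000
  V(2,1) = exp(-r*dt) * [p*0.000000 + (1-p)*0.125983] = 0.065886
  V(2,2) = exp(-r*dt) * [p*0.125983 + (1-p)*0.300791] = 0.217130
  V(1,0) = exp(-r*dt) * [p*0.000000 + (1-p)*0.065886] = 0.034456
  V(1,1) = exp(-r*dt) * [p*0.065886 + (1-p)*0.217130] = 0.144839
  V(0,0) = exp(-r*dt) * [p*0.034456 + (1-p)*0.144839] = 0.092109

Answer: Price = V(0,0) = 0.0921


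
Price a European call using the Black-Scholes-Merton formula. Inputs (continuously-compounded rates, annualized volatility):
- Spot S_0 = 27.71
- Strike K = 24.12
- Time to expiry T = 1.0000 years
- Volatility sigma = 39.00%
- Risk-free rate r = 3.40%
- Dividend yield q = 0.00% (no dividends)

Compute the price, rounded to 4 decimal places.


Answer: Price = 6.5172

Derivation:
d1 = (ln(S/K) + (r - q + 0.5*sigma^2) * T) / (sigma * sqrt(T)) = 0.63795381
d2 = d1 - sigma * sqrt(T) = 0.24795381
exp(-rT) = 0.96657150; exp(-qT) = 1.00000000
C = S_0 * exp(-qT) * N(d1) - K * exp(-rT) * N(d2)
N(d1) = 0.73824813; N(d2) = 0.59791493
C = 27.7100 * 1.00000000 * 0.73824813 - 24.1200 * 0.96657150 * 0.59791493 = 6.5172


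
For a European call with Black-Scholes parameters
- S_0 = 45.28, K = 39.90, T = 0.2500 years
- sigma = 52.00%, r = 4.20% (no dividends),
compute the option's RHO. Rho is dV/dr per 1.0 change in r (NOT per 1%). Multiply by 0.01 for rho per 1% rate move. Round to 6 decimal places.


Answer: Rho = 6.458199

Derivation:
d1 = 0.6568811923; d2 = 0.3968811923
phi(d1) = 0.3215233905; exp(-qT) = 1.0000000000; exp(-rT) = 0.9895549326
N(d2) = 0.6542724630
Rho = K*T*exp(-rT)*N(d2) = 39.9000 * 0.2500 * 0.9895549326 * 0.6542724630 = 6.458199


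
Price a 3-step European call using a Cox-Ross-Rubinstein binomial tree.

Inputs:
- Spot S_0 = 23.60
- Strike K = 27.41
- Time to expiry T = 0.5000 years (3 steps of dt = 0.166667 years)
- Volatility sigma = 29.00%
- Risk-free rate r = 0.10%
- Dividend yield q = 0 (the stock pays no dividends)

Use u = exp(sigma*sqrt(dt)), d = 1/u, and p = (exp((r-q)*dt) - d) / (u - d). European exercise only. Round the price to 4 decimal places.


dt = T/N = 0.166667
u = exp(sigma*sqrt(dt)) = 1.125685; d = 1/u = 0.888348
p = (exp((r-q)*dt) - d) / (u - d) = 0.471139
Discount per step: exp(-r*dt) = 0.999833
Stock lattice S(k, i) with i counting down-moves:
  k=0: S(0,0) = 23.6000
  k=1: S(1,0) = 26.5662; S(1,1) = 20.9650
  k=2: S(2,0) = 29.9052; S(2,1) = 23.6000; S(2,2) = 18.6242
  k=3: S(3,0) = 33.6638; S(3,1) = 26.5662; S(3,2) = 20.9650; S(3,3) = 16.5448
Terminal payoffs V(N, i) = max(S_T - K, 0):
  V(3,0) = 6.253788; V(3,1) = 0.000000; V(3,2) = 0.000000; V(3,3) = 0.000000
Backward induction: V(k, i) = exp(-r*dt) * [p * V(k+1, i) + (1-p) * V(k+1, i+1)].
  V(2,0) = exp(-r*dt) * [p*6.253788 + (1-p)*0.000000] = 2.945911
  V(2,1) = exp(-r*dt) * [p*0.000000 + (1-p)*0.000000] = 0.000000
  V(2,2) = exp(-r*dt) * [p*0.000000 + (1-p)*0.000000] = 0.000000
  V(1,0) = exp(-r*dt) * [p*2.945911 + (1-p)*0.000000] = 1.387702
  V(1,1) = exp(-r*dt) * [p*0.000000 + (1-p)*0.000000] = 0.000000
  V(0,0) = exp(-r*dt) * [p*1.387702 + (1-p)*0.000000] = 0.653691

Answer: Price = V(0,0) = 0.6537


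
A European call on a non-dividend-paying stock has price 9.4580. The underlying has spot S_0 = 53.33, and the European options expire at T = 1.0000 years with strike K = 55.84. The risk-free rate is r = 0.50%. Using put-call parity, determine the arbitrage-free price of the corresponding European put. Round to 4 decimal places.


Answer: Put price = 11.6895

Derivation:
Put-call parity: C - P = S_0 * exp(-qT) - K * exp(-rT).
S_0 * exp(-qT) = 53.3300 * 1.00000000 = 53.33000000
K * exp(-rT) = 55.8400 * 0.99501248 = 55.56149684
P = C - S*exp(-qT) + K*exp(-rT)
P = 9.4580 - 53.33000000 + 55.56149684 = 11.6895


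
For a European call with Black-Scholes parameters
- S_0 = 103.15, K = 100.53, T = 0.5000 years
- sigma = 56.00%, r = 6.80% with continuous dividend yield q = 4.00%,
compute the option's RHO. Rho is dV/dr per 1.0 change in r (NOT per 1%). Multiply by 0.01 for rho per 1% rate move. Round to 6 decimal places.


d1 = 0.2983183735; d2 = -0.0976614240
phi(d1) = 0.3815797300; exp(-qT) = 0.9801986733; exp(-rT) = 0.9665715046
N(d2) = 0.4611005741
Rho = K*T*exp(-rT)*N(d2) = 100.5300 * 0.5000 * 0.9665715046 * 0.4611005741 = 22.402441

Answer: Rho = 22.402441


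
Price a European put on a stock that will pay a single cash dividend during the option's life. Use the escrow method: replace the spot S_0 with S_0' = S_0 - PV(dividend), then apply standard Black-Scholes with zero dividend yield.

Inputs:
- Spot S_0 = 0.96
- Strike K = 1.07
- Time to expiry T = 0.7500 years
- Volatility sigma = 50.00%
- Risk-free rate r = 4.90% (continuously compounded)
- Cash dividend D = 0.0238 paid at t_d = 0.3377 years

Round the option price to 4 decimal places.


Answer: Price = 0.2202

Derivation:
PV(D) = D * exp(-r * t_d) = 0.0238 * 0.98358885 = 0.02340941
S_0' = S_0 - PV(D) = 0.9600 - 0.02340941 = 0.93659059
d1 = (ln(S_0'/K) + (r + sigma^2/2)*T) / (sigma*sqrt(T)) = -0.00616075
d2 = d1 - sigma*sqrt(T) = -0.43917345
exp(-rT) = 0.96391708
N(-d1) = 0.50245777; N(-d2) = 0.66973207
P = K * exp(-rT) * N(-d2) - S_0' * N(-d1) = 1.0700 * 0.96391708 * 0.66973207 - 0.93659059 * 0.50245777 = 0.2202


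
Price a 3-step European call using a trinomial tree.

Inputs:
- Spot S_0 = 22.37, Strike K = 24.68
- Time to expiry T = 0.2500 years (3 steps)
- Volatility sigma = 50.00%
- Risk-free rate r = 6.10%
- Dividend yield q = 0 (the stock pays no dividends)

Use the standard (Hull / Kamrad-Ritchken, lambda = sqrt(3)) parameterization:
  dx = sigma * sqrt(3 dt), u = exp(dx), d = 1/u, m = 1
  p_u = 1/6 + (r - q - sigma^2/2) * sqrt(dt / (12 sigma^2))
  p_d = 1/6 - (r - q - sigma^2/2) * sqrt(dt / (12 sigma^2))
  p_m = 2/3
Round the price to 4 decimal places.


Answer: Price = V(0,0) = 1.5496

Derivation:
dt = T/N = 0.083333; dx = sigma*sqrt(3*dt) = 0.250000
u = exp(dx) = 1.284025; d = 1/u = 0.778801
p_u = 0.156000, p_m = 0.666667, p_d = 0.177333
Discount per step: exp(-r*dt) = 0.994930
Stock lattice S(k, j) with j the centered position index:
  k=0: S(0,+0) = 22.3700
  k=1: S(1,-1) = 17.4218; S(1,+0) = 22.3700; S(1,+1) = 28.7236
  k=2: S(2,-2) = 13.5681; S(2,-1) = 17.4218; S(2,+0) = 22.3700; S(2,+1) = 28.7236; S(2,+2) = 36.8819
  k=3: S(3,-3) = 10.5668; S(3,-2) = 13.5681; S(3,-1) = 17.4218; S(3,+0) = 22.3700; S(3,+1) = 28.7236; S(3,+2) = 36.8819; S(3,+3) = 47.3573
Terminal payoffs V(N, j) = max(S_T - K, 0):
  V(3,-3) = 0.000000; V(3,-2) = 0.000000; V(3,-1) = 0.000000; V(3,+0) = 0.000000; V(3,+1) = 4.043649; V(3,+2) = 12.201895; V(3,+3) = 22.677290
Backward induction: V(k, j) = exp(-r*dt) * [p_u * V(k+1, j+1) + p_m * V(k+1, j) + p_d * V(k+1, j-1)]
  V(2,-2) = exp(-r*dt) * [p_u*0.000000 + p_m*0.000000 + p_d*0.000000] = 0.000000
  V(2,-1) = exp(-r*dt) * [p_u*0.000000 + p_m*0.000000 + p_d*0.000000] = 0.000000
  V(2,+0) = exp(-r*dt) * [p_u*4.043649 + p_m*0.000000 + p_d*0.000000] = 0.627611
  V(2,+1) = exp(-r*dt) * [p_u*12.201895 + p_m*4.043649 + p_d*0.000000] = 4.575941
  V(2,+2) = exp(-r*dt) * [p_u*22.677290 + p_m*12.201895 + p_d*4.043649] = 12.326508
  V(1,-1) = exp(-r*dt) * [p_u*0.627611 + p_m*0.000000 + p_d*0.000000] = 0.097411
  V(1,+0) = exp(-r*dt) * [p_u*4.575941 + p_m*0.627611 + p_d*0.000000] = 1.126513
  V(1,+1) = exp(-r*dt) * [p_u*12.326508 + p_m*4.575941 + p_d*0.627611] = 5.059077
  V(0,+0) = exp(-r*dt) * [p_u*5.059077 + p_m*1.126513 + p_d*0.097411] = 1.549602


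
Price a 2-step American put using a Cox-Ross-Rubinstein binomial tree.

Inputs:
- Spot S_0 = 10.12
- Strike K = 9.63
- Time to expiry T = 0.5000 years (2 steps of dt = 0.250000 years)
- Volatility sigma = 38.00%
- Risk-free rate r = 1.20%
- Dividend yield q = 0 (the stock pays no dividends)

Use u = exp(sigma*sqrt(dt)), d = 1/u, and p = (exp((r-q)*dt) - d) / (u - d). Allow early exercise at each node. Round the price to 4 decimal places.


Answer: Price = V(0,0) = 0.7839

Derivation:
dt = T/N = 0.250000
u = exp(sigma*sqrt(dt)) = 1.209250; d = 1/u = 0.826959
p = (exp((r-q)*dt) - d) / (u - d) = 0.460502
Discount per step: exp(-r*dt) = 0.997004
Stock lattice S(k, i) with i counting down-moves:
  k=0: S(0,0) = 10.1200
  k=1: S(1,0) = 12.2376; S(1,1) = 8.3688
  k=2: S(2,0) = 14.7983; S(2,1) = 10.1200; S(2,2) = 6.9207
Terminal payoffs V(N, i) = max(K - S_T, 0):
  V(2,0) = 0.000000; V(2,1) = 0.000000; V(2,2) = 2.709323
Backward induction: V(k, i) = exp(-r*dt) * [p * V(k+1, i) + (1-p) * V(k+1, i+1)]; then take max(V_cont, immediate exercise) for American.
  V(1,0) = exp(-r*dt) * [p*0.000000 + (1-p)*0.000000] = 0.000000; exercise = 0.000000; V(1,0) = max -> 0.000000
  V(1,1) = exp(-r*dt) * [p*0.000000 + (1-p)*2.709323] = 1.457297; exercise = 1.261174; V(1,1) = max -> 1.457297
  V(0,0) = exp(-r*dt) * [p*0.000000 + (1-p)*1.457297] = 0.783854; exercise = 0.000000; V(0,0) = max -> 0.783854


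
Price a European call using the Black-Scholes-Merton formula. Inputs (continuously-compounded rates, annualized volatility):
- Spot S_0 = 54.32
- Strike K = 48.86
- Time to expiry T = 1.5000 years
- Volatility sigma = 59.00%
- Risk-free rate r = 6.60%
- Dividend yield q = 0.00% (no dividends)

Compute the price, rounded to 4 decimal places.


d1 = (ln(S/K) + (r - q + 0.5*sigma^2) * T) / (sigma * sqrt(T)) = 0.64490556
d2 = d1 - sigma * sqrt(T) = -0.07769392
exp(-rT) = 0.90574271; exp(-qT) = 1.00000000
C = S_0 * exp(-qT) * N(d1) - K * exp(-rT) * N(d2)
N(d1) = 0.74050581; N(d2) = 0.46903577
C = 54.3200 * 1.00000000 * 0.74050581 - 48.8600 * 0.90574271 * 0.46903577 = 19.4673

Answer: Price = 19.4673
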